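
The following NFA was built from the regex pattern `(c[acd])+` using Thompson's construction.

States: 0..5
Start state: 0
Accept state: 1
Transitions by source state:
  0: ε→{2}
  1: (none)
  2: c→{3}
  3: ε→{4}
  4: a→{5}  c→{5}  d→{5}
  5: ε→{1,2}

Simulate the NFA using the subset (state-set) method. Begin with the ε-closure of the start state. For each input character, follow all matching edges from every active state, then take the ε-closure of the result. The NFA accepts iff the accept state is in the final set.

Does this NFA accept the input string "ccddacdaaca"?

Answer: REJECT

Derivation:
S₀ = ε-closure({0}) = {0,2}
'c' @ 1: {3,4}
'c' @ 2: {1,2,5}  ✓accept
'd' @ 3: {}  — dead — no transitions
rest 'dacdaaca' ignored (set empty)
final: {}; accept 1 not in set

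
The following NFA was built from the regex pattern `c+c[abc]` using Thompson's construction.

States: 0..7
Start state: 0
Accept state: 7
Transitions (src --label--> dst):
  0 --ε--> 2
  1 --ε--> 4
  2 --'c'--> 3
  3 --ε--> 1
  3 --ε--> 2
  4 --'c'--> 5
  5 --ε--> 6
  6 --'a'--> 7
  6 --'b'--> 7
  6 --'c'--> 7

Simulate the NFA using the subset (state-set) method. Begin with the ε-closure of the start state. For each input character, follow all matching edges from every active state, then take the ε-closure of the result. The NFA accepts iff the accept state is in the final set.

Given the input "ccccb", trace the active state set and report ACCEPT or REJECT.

Answer: ACCEPT

Trace:
initial (ε-close {0}): {0,2}
'c' @ 1: {1,2,3,4}
'c' @ 2: {1,2,3,4,5,6}
'c' @ 3: {1,2,3,4,5,6,7}  (accept∈set)
'c' @ 4: {1,2,3,4,5,6,7}  (accept∈set)
'b' @ 5: {7}  (accept∈set)
end set {7} — state 7 in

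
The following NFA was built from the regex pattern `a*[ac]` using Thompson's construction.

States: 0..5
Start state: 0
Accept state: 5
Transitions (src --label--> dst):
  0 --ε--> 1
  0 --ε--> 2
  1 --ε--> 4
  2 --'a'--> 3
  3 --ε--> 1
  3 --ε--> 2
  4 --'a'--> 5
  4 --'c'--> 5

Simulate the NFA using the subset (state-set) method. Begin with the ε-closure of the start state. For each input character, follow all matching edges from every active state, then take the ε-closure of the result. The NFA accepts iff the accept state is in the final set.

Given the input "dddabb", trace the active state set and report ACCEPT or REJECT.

Answer: REJECT

Derivation:
S₀ = ε-closure({0}) = {0,1,2,4}
'd' @ 1: {}  — no active states
rest 'ddabb' ignored (set empty)
end set {} — state 5 not in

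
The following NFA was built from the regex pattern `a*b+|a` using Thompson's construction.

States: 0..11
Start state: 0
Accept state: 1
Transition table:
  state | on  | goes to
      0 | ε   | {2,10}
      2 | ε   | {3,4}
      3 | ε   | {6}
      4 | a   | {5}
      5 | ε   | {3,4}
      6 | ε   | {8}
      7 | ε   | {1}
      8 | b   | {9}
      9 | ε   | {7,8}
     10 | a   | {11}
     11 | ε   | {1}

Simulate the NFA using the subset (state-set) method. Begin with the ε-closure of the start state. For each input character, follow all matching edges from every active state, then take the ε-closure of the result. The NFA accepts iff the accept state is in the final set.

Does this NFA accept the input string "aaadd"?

Answer: REJECT

Trace:
initial (ε-close {0}): {0,2,3,4,6,8,10}
'a' @ 1: {1,3,4,5,6,8,11}  [accepting]
'a' @ 2: {3,4,5,6,8}
'a' @ 3: {3,4,5,6,8}
'd' @ 4: {}  — no active states
rest 'd' ignored (set empty)
final: {}; accept 1 not in set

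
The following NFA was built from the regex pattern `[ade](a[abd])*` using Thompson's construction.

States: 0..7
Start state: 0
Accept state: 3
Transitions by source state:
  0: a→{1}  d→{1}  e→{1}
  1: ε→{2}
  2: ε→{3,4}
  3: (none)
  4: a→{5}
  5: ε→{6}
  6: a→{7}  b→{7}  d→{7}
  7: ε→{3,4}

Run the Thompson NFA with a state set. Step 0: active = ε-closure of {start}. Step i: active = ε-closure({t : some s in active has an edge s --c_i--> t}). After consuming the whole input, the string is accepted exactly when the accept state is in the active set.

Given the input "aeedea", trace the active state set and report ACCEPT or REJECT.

start: ε-closure({0}) = {0}
'a' @ 1: {1,2,3,4}  [accepting]
'e' @ 2: {}  — no active states
rest 'edea' ignored (set empty)
after full input: {}  (accept=3 not in)

Answer: REJECT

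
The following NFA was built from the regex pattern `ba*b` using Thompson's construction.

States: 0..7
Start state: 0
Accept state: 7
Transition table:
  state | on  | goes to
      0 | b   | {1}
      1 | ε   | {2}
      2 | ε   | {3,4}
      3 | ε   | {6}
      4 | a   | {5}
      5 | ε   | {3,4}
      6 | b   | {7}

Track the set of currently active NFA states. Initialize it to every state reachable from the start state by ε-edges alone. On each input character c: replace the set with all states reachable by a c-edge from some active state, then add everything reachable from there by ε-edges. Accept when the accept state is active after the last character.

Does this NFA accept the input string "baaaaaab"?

Answer: ACCEPT

Derivation:
S₀ = ε-closure({0}) = {0}
'b' @ 1: {1,2,3,4,6}
'a' @ 2: {3,4,5,6}
'a' @ 3: {3,4,5,6}
'a' @ 4: {3,4,5,6}
'a' @ 5: {3,4,5,6}
'a' @ 6: {3,4,5,6}
'a' @ 7: {3,4,5,6}
'b' @ 8: {7}  (accept∈set)
end set {7} — state 7 in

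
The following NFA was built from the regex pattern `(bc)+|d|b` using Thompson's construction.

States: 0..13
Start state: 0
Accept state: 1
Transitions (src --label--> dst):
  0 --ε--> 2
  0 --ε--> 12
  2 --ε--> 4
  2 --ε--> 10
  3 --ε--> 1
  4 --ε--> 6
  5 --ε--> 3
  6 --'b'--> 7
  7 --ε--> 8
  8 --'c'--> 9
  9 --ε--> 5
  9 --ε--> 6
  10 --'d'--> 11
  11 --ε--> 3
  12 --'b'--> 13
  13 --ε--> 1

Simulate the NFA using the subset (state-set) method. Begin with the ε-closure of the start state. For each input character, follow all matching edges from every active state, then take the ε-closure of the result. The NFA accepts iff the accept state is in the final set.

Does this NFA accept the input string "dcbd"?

initial (ε-close {0}): {0,2,4,6,10,12}
'd' @ 1: {1,3,11}  [accepting]
'c' @ 2: {}  — dead — no transitions
rest 'bd' ignored (set empty)
after full input: {}  (accept=1 not in)

Answer: REJECT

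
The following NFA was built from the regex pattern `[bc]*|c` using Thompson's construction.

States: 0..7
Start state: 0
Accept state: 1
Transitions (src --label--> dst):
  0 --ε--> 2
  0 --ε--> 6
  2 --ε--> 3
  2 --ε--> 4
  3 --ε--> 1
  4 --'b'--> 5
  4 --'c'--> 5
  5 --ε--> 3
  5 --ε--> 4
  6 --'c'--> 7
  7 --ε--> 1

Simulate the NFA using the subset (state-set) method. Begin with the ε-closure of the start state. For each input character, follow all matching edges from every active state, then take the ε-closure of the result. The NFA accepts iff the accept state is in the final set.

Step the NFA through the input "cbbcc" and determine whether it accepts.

initial (ε-close {0}): {0,1,2,3,4,6}
'c' @ 1: {1,3,4,5,7}  [accepting]
'b' @ 2: {1,3,4,5}  [accepting]
'b' @ 3: {1,3,4,5}  [accepting]
'c' @ 4: {1,3,4,5}  [accepting]
'c' @ 5: {1,3,4,5}  [accepting]
final: {1,3,4,5}; accept 1 in set

Answer: ACCEPT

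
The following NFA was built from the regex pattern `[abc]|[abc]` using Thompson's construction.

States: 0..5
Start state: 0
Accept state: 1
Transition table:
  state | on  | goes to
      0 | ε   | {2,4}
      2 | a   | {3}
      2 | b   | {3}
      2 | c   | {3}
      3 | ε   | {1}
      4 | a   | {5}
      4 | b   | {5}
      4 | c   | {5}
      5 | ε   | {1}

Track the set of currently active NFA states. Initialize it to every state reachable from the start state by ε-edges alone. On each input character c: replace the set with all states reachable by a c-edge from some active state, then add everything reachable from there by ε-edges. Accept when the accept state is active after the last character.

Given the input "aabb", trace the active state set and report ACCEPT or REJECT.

S₀ = ε-closure({0}) = {0,2,4}
'a' @ 1: {1,3,5}  (accept∈set)
'a' @ 2: {}  — dead — no transitions
rest 'bb' ignored (set empty)
after full input: {}  (accept=1 not in)

Answer: REJECT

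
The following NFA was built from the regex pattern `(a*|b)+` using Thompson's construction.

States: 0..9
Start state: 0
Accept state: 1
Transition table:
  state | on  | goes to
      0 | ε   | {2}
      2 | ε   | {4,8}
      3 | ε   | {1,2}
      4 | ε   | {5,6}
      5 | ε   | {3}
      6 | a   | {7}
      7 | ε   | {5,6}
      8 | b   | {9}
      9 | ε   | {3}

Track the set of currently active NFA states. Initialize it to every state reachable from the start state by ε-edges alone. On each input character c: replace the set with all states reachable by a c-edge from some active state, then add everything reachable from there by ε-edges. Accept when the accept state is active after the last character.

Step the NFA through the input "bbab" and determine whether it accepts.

Answer: ACCEPT

Trace:
S₀ = ε-closure({0}) = {0,1,2,3,4,5,6,8}
'b' @ 1: {1,2,3,4,5,6,8,9}  ✓accept
'b' @ 2: {1,2,3,4,5,6,8,9}  ✓accept
'a' @ 3: {1,2,3,4,5,6,7,8}  ✓accept
'b' @ 4: {1,2,3,4,5,6,8,9}  ✓accept
after full input: {1,2,3,4,5,6,8,9}  (accept=1 in)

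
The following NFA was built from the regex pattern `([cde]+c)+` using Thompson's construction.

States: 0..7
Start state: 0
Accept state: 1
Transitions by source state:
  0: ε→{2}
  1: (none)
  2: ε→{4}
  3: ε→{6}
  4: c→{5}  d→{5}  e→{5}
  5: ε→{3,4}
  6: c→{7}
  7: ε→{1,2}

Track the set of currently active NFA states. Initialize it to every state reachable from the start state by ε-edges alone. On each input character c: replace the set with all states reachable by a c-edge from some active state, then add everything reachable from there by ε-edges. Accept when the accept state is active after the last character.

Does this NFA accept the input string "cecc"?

Answer: ACCEPT

Derivation:
start: ε-closure({0}) = {0,2,4}
'c' @ 1: {3,4,5,6}
'e' @ 2: {3,4,5,6}
'c' @ 3: {1,2,3,4,5,6,7}  [accepting]
'c' @ 4: {1,2,3,4,5,6,7}  [accepting]
final: {1,2,3,4,5,6,7}; accept 1 in set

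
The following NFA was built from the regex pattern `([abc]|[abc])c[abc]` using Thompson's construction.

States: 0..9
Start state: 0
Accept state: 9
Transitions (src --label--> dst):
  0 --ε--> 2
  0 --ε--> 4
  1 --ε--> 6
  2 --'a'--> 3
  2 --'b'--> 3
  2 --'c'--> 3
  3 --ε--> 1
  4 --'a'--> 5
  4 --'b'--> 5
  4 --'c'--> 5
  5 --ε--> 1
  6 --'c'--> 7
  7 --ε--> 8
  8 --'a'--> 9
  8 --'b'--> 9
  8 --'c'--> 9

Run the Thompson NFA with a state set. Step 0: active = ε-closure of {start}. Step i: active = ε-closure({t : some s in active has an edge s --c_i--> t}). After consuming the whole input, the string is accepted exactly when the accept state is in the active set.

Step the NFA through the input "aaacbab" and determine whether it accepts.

Answer: REJECT

Steps:
start: ε-closure({0}) = {0,2,4}
'a' @ 1: {1,3,5,6}
'a' @ 2: {}  — state set empty
rest 'acbab' ignored (set empty)
after full input: {}  (accept=9 not in)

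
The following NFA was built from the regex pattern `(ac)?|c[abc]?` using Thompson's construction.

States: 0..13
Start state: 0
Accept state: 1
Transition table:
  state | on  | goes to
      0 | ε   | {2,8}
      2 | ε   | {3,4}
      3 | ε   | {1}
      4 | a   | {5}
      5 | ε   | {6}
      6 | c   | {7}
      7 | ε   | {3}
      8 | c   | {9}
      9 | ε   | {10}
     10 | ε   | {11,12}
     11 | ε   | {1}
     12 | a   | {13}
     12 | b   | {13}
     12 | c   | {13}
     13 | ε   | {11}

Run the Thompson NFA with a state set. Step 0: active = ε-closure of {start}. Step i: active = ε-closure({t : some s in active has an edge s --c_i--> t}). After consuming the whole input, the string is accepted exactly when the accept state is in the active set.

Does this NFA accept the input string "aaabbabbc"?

Answer: REJECT

Steps:
S₀ = ε-closure({0}) = {0,1,2,3,4,8}
'a' @ 1: {5,6}
'a' @ 2: {}  — no active states
rest 'abbabbc' ignored (set empty)
after full input: {}  (accept=1 not in)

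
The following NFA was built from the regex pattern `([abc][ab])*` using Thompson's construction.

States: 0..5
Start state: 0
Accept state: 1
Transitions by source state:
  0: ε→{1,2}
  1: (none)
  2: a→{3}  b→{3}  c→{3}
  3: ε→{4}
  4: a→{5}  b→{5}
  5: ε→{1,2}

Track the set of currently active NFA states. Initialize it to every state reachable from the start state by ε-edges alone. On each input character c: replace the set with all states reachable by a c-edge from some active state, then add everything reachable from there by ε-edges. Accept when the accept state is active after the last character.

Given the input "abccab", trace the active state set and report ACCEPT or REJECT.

S₀ = ε-closure({0}) = {0,1,2}
'a' @ 1: {3,4}
'b' @ 2: {1,2,5}  [accepting]
'c' @ 3: {3,4}
'c' @ 4: {}  — state set empty
rest 'ab' ignored (set empty)
end set {} — state 1 not in

Answer: REJECT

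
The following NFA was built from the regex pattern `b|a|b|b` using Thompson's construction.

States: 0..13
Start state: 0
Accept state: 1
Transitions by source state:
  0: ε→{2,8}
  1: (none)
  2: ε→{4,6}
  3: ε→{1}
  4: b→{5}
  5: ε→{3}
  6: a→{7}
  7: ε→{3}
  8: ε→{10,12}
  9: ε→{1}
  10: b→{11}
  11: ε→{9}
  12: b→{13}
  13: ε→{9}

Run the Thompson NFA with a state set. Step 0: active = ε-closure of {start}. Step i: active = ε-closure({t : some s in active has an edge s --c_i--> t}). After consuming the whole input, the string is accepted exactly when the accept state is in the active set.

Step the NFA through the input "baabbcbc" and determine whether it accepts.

Answer: REJECT

Steps:
S₀ = ε-closure({0}) = {0,2,4,6,8,10,12}
'b' @ 1: {1,3,5,9,11,13}  ✓accept
'a' @ 2: {}  — dead — no transitions
rest 'abbcbc' ignored (set empty)
after full input: {}  (accept=1 not in)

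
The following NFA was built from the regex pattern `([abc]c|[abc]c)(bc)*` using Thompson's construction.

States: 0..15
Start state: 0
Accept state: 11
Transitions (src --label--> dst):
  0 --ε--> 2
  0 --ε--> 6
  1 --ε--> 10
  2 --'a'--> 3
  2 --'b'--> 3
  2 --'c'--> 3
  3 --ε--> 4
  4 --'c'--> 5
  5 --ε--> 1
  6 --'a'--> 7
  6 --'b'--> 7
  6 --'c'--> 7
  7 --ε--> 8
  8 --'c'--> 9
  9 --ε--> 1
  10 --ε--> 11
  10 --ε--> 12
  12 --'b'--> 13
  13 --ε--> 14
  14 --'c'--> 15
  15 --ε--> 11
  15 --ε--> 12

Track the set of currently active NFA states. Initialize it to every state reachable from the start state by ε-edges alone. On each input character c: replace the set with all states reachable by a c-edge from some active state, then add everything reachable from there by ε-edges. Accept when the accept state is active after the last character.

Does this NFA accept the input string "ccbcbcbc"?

Answer: ACCEPT

Trace:
initial (ε-close {0}): {0,2,6}
'c' @ 1: {3,4,7,8}
'c' @ 2: {1,5,9,10,11,12}  (accept∈set)
'b' @ 3: {13,14}
'c' @ 4: {11,12,15}  (accept∈set)
'b' @ 5: {13,14}
'c' @ 6: {11,12,15}  (accept∈set)
'b' @ 7: {13,14}
'c' @ 8: {11,12,15}  (accept∈set)
end set {11,12,15} — state 11 in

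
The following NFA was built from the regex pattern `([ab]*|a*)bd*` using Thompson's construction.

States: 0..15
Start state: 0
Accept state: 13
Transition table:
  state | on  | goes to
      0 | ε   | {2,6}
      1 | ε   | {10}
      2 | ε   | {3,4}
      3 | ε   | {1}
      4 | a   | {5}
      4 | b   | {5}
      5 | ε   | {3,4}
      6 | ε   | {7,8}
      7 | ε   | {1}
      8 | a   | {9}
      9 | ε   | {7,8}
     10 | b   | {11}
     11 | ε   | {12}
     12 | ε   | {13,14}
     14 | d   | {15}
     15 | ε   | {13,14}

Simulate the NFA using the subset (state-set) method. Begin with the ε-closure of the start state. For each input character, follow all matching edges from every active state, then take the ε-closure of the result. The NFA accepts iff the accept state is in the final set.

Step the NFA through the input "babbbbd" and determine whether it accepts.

Answer: ACCEPT

Derivation:
S₀ = ε-closure({0}) = {0,1,2,3,4,6,7,8,10}
'b' @ 1: {1,3,4,5,10,11,12,13,14}  (accept∈set)
'a' @ 2: {1,3,4,5,10}
'b' @ 3: {1,3,4,5,10,11,12,13,14}  (accept∈set)
'b' @ 4: {1,3,4,5,10,11,12,13,14}  (accept∈set)
'b' @ 5: {1,3,4,5,10,11,12,13,14}  (accept∈set)
'b' @ 6: {1,3,4,5,10,11,12,13,14}  (accept∈set)
'd' @ 7: {13,14,15}  (accept∈set)
end set {13,14,15} — state 13 in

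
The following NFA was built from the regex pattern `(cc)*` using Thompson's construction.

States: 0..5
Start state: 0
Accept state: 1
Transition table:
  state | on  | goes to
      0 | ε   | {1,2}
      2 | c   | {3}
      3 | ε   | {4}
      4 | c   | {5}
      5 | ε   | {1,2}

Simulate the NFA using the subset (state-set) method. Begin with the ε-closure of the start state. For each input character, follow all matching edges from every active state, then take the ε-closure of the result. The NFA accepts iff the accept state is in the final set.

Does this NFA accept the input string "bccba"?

Answer: REJECT

Steps:
start: ε-closure({0}) = {0,1,2}
'b' @ 1: {}  — no active states
rest 'ccba' ignored (set empty)
end set {} — state 1 not in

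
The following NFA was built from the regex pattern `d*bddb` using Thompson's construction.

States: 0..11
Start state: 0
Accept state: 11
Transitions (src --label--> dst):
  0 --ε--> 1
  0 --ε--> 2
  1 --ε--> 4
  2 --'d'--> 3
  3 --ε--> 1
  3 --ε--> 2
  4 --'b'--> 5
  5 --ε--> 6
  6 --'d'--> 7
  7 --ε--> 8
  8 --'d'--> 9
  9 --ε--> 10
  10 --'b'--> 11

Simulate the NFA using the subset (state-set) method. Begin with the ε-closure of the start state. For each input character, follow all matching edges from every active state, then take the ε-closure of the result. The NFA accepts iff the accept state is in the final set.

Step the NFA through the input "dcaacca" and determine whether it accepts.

initial (ε-close {0}): {0,1,2,4}
'd' @ 1: {1,2,3,4}
'c' @ 2: {}  — dead — no transitions
rest 'aacca' ignored (set empty)
final: {}; accept 11 not in set

Answer: REJECT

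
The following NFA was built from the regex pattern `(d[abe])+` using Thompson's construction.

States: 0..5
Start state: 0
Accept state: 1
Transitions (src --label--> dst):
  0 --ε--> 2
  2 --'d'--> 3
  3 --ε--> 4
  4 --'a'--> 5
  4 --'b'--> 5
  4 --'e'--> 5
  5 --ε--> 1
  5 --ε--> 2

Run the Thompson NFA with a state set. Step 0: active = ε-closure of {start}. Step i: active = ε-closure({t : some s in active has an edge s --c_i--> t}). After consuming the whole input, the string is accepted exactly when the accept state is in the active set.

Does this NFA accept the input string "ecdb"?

Answer: REJECT

Steps:
S₀ = ε-closure({0}) = {0,2}
'e' @ 1: {}  — state set empty
rest 'cdb' ignored (set empty)
after full input: {}  (accept=1 not in)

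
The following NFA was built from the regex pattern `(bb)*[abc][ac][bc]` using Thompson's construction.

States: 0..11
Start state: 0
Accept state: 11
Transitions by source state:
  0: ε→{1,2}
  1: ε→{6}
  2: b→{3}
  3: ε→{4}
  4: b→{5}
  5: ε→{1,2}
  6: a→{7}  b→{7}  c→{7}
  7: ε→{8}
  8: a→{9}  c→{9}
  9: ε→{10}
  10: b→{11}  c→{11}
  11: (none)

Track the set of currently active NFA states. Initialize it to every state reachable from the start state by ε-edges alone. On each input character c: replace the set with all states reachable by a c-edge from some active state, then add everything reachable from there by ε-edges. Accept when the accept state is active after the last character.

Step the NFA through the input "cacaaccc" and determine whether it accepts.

Answer: REJECT

Steps:
initial (ε-close {0}): {0,1,2,6}
'c' @ 1: {7,8}
'a' @ 2: {9,10}
'c' @ 3: {11}  (accept∈set)
'a' @ 4: {}  — state set empty
rest 'accc' ignored (set empty)
end set {} — state 11 not in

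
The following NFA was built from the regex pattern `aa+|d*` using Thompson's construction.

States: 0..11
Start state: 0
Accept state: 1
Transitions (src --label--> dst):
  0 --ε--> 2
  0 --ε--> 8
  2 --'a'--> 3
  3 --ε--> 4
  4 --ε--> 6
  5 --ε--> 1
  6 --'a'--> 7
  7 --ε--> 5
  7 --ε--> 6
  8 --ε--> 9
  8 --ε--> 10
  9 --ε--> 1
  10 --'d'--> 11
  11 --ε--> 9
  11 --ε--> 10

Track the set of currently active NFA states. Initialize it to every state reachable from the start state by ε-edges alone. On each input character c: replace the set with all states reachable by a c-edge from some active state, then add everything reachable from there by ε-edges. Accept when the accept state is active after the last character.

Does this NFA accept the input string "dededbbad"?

S₀ = ε-closure({0}) = {0,1,2,8,9,10}
'd' @ 1: {1,9,10,11}  [accepting]
'e' @ 2: {}  — dead — no transitions
rest 'dedbbad' ignored (set empty)
after full input: {}  (accept=1 not in)

Answer: REJECT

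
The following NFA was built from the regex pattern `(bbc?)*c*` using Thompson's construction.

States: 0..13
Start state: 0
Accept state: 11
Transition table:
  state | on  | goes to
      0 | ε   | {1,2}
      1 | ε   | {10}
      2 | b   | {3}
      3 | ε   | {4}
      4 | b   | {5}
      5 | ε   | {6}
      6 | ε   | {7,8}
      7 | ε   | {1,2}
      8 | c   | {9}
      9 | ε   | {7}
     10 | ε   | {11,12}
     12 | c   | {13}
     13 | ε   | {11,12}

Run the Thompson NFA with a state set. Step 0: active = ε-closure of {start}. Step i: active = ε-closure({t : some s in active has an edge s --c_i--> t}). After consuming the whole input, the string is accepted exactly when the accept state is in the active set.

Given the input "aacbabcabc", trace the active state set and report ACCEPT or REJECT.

Answer: REJECT

Derivation:
initial (ε-close {0}): {0,1,2,10,11,12}
'a' @ 1: {}  — no active states
rest 'acbabcabc' ignored (set empty)
end set {} — state 11 not in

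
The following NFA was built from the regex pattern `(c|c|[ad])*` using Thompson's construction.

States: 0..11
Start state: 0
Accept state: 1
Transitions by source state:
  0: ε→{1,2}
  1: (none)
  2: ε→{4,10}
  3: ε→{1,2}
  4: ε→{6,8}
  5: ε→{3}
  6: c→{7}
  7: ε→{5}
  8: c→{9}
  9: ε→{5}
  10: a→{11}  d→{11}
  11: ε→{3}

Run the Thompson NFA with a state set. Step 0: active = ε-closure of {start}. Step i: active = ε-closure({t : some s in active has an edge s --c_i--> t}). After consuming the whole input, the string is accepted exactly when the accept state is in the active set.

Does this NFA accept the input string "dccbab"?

start: ε-closure({0}) = {0,1,2,4,6,8,10}
'd' @ 1: {1,2,3,4,6,8,10,11}  (accept∈set)
'c' @ 2: {1,2,3,4,5,6,7,8,9,10}  (accept∈set)
'c' @ 3: {1,2,3,4,5,6,7,8,9,10}  (accept∈set)
'b' @ 4: {}  — dead — no transitions
rest 'ab' ignored (set empty)
final: {}; accept 1 not in set

Answer: REJECT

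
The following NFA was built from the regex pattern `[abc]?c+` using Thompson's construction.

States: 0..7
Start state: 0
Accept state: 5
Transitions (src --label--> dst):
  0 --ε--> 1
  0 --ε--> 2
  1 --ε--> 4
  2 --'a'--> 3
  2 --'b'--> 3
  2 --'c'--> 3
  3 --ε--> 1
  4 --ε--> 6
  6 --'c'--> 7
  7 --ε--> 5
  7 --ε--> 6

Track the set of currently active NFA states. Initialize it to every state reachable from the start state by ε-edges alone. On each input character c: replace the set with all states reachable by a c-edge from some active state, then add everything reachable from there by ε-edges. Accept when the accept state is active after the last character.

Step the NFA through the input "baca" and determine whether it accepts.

start: ε-closure({0}) = {0,1,2,4,6}
'b' @ 1: {1,3,4,6}
'a' @ 2: {}  — state set empty
rest 'ca' ignored (set empty)
final: {}; accept 5 not in set

Answer: REJECT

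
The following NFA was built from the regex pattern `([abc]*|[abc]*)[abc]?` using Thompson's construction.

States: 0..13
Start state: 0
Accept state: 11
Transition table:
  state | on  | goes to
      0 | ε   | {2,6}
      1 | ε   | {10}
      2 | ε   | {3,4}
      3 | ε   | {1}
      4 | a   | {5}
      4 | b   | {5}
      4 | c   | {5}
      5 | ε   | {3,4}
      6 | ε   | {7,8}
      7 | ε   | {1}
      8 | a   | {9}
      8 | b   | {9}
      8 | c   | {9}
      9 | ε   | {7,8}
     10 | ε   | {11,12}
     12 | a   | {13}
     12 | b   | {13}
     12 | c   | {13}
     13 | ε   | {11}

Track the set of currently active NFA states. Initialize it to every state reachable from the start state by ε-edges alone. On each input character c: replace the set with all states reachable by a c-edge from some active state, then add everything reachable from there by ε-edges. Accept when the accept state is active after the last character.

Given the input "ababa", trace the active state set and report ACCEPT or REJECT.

Answer: ACCEPT

Steps:
initial (ε-close {0}): {0,1,2,3,4,6,7,8,10,11,12}
'a' @ 1: {1,3,4,5,7,8,9,10,11,12,13}  (accept∈set)
'b' @ 2: {1,3,4,5,7,8,9,10,11,12,13}  (accept∈set)
'a' @ 3: {1,3,4,5,7,8,9,10,11,12,13}  (accept∈set)
'b' @ 4: {1,3,4,5,7,8,9,10,11,12,13}  (accept∈set)
'a' @ 5: {1,3,4,5,7,8,9,10,11,12,13}  (accept∈set)
end set {1,3,4,5,7,8,9,10,11,12,13} — state 11 in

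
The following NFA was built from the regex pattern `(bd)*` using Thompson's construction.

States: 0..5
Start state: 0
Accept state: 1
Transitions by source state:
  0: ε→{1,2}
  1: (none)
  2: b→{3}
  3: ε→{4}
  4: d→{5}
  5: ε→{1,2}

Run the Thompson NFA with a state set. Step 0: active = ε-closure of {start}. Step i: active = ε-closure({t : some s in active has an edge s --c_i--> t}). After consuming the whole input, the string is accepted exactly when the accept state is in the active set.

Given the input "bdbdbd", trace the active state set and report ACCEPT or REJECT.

initial (ε-close {0}): {0,1,2}
'b' @ 1: {3,4}
'd' @ 2: {1,2,5}  ✓accept
'b' @ 3: {3,4}
'd' @ 4: {1,2,5}  ✓accept
'b' @ 5: {3,4}
'd' @ 6: {1,2,5}  ✓accept
final: {1,2,5}; accept 1 in set

Answer: ACCEPT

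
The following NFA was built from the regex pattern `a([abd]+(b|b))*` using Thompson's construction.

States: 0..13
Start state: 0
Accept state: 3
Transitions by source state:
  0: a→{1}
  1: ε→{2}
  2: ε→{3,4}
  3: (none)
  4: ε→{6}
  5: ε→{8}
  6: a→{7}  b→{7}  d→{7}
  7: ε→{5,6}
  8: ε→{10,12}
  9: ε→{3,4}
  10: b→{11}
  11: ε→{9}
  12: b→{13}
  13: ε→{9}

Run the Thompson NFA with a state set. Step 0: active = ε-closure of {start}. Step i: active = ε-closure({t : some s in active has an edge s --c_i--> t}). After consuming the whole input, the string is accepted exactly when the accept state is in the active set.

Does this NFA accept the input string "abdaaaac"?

Answer: REJECT

Trace:
S₀ = ε-closure({0}) = {0}
'a' @ 1: {1,2,3,4,6}  (accept∈set)
'b' @ 2: {5,6,7,8,10,12}
'd' @ 3: {5,6,7,8,10,12}
'a' @ 4: {5,6,7,8,10,12}
'a' @ 5: {5,6,7,8,10,12}
'a' @ 6: {5,6,7,8,10,12}
'a' @ 7: {5,6,7,8,10,12}
'c' @ 8: {}  — no active states
after full input: {}  (accept=3 not in)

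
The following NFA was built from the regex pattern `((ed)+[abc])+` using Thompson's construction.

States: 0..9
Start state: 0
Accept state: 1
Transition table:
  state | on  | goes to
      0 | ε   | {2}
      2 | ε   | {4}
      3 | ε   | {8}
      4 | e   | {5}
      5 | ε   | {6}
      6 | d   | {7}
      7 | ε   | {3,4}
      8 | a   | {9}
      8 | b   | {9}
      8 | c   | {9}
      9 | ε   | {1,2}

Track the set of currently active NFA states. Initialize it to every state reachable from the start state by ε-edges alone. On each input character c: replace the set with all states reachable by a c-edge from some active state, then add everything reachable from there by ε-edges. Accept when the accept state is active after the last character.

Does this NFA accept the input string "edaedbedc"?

Answer: ACCEPT

Derivation:
start: ε-closure({0}) = {0,2,4}
'e' @ 1: {5,6}
'd' @ 2: {3,4,7,8}
'a' @ 3: {1,2,4,9}  [accepting]
'e' @ 4: {5,6}
'd' @ 5: {3,4,7,8}
'b' @ 6: {1,2,4,9}  [accepting]
'e' @ 7: {5,6}
'd' @ 8: {3,4,7,8}
'c' @ 9: {1,2,4,9}  [accepting]
end set {1,2,4,9} — state 1 in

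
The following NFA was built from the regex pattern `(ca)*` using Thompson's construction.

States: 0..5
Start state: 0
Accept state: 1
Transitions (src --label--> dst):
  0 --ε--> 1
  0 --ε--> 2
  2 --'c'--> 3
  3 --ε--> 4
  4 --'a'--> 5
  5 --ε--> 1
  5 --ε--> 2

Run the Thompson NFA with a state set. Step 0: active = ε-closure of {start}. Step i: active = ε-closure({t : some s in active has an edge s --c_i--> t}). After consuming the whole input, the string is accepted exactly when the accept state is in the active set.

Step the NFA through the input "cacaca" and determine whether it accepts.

Answer: ACCEPT

Trace:
start: ε-closure({0}) = {0,1,2}
'c' @ 1: {3,4}
'a' @ 2: {1,2,5}  ✓accept
'c' @ 3: {3,4}
'a' @ 4: {1,2,5}  ✓accept
'c' @ 5: {3,4}
'a' @ 6: {1,2,5}  ✓accept
final: {1,2,5}; accept 1 in set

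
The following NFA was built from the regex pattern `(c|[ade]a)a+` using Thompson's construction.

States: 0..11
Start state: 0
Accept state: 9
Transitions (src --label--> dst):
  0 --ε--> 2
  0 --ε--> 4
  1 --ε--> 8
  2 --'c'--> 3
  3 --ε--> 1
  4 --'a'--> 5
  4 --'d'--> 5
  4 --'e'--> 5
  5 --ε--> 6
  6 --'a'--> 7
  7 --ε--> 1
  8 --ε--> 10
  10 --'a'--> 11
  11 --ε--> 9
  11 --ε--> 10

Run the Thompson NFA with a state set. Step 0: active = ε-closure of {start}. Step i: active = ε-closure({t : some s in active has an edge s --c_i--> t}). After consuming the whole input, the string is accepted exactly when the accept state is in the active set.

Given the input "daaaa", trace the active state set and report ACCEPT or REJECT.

S₀ = ε-closure({0}) = {0,2,4}
'd' @ 1: {5,6}
'a' @ 2: {1,7,8,10}
'a' @ 3: {9,10,11}  (accept∈set)
'a' @ 4: {9,10,11}  (accept∈set)
'a' @ 5: {9,10,11}  (accept∈set)
final: {9,10,11}; accept 9 in set

Answer: ACCEPT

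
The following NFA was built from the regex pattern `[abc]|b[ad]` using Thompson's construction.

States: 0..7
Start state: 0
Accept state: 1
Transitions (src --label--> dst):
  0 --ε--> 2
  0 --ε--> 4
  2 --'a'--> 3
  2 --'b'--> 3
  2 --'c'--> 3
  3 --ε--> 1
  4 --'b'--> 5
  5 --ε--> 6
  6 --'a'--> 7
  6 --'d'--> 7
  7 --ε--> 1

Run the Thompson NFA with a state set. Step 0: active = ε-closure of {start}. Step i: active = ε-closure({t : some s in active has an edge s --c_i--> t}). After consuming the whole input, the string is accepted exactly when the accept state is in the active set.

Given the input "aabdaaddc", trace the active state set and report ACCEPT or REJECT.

S₀ = ε-closure({0}) = {0,2,4}
'a' @ 1: {1,3}  [accepting]
'a' @ 2: {}  — dead — no transitions
rest 'bdaaddc' ignored (set empty)
end set {} — state 1 not in

Answer: REJECT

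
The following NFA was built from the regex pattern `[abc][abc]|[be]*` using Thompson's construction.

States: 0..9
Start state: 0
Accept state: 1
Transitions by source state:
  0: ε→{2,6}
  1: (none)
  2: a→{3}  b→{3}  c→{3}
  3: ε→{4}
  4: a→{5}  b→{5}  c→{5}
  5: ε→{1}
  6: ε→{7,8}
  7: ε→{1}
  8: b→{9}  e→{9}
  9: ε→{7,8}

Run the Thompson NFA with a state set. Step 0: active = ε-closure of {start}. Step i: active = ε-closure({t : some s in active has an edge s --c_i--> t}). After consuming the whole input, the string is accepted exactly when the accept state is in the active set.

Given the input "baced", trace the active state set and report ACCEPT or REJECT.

Answer: REJECT

Steps:
start: ε-closure({0}) = {0,1,2,6,7,8}
'b' @ 1: {1,3,4,7,8,9}  ✓accept
'a' @ 2: {1,5}  ✓accept
'c' @ 3: {}  — no active states
rest 'ed' ignored (set empty)
end set {} — state 1 not in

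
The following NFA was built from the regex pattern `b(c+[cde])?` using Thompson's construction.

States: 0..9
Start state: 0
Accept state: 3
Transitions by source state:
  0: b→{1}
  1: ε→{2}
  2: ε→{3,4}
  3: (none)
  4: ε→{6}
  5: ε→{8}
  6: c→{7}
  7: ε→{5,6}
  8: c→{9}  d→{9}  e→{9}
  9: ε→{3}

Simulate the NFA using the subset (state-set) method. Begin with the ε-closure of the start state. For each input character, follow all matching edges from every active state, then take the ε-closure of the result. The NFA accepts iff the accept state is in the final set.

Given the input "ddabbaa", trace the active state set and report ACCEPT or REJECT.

Answer: REJECT

Trace:
S₀ = ε-closure({0}) = {0}
'd' @ 1: {}  — no active states
rest 'dabbaa' ignored (set empty)
final: {}; accept 3 not in set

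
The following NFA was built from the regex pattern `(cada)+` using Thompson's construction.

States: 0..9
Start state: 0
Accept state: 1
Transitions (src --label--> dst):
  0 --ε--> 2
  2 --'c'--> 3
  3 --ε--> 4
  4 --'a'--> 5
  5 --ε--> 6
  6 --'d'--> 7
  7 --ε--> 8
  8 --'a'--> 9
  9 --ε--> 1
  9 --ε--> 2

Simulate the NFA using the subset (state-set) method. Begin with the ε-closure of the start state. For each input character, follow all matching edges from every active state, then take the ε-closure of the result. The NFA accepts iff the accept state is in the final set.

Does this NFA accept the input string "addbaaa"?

Answer: REJECT

Steps:
S₀ = ε-closure({0}) = {0,2}
'a' @ 1: {}  — state set empty
rest 'ddbaaa' ignored (set empty)
end set {} — state 1 not in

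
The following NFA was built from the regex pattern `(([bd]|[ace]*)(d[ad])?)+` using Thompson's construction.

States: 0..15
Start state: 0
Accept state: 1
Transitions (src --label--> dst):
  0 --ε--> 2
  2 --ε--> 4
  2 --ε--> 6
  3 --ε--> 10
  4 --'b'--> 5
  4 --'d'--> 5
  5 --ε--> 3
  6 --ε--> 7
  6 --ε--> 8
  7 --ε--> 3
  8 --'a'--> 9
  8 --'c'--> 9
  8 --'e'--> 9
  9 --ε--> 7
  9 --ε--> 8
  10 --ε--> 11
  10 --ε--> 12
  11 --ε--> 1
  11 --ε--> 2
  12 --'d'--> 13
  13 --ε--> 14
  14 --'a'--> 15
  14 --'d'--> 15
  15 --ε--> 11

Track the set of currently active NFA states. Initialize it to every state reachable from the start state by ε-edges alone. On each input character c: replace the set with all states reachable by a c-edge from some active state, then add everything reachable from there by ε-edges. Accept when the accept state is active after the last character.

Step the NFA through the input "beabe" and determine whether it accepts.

Answer: ACCEPT

Derivation:
S₀ = ε-closure({0}) = {0,1,2,3,4,6,7,8,10,11,12}
'b' @ 1: {1,2,3,4,5,6,7,8,10,11,12}  (accept∈set)
'e' @ 2: {1,2,3,4,6,7,8,9,10,11,12}  (accept∈set)
'a' @ 3: {1,2,3,4,6,7,8,9,10,11,12}  (accept∈set)
'b' @ 4: {1,2,3,4,5,6,7,8,10,11,12}  (accept∈set)
'e' @ 5: {1,2,3,4,6,7,8,9,10,11,12}  (accept∈set)
after full input: {1,2,3,4,6,7,8,9,10,11,12}  (accept=1 in)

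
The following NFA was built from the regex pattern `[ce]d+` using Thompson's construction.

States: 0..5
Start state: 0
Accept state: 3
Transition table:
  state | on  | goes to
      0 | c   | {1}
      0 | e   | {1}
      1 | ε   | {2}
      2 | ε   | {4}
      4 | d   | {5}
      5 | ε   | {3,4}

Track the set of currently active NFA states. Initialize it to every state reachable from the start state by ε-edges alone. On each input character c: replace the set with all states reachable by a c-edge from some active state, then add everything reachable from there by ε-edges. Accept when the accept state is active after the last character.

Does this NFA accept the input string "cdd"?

Answer: ACCEPT

Steps:
S₀ = ε-closure({0}) = {0}
'c' @ 1: {1,2,4}
'd' @ 2: {3,4,5}  ✓accept
'd' @ 3: {3,4,5}  ✓accept
after full input: {3,4,5}  (accept=3 in)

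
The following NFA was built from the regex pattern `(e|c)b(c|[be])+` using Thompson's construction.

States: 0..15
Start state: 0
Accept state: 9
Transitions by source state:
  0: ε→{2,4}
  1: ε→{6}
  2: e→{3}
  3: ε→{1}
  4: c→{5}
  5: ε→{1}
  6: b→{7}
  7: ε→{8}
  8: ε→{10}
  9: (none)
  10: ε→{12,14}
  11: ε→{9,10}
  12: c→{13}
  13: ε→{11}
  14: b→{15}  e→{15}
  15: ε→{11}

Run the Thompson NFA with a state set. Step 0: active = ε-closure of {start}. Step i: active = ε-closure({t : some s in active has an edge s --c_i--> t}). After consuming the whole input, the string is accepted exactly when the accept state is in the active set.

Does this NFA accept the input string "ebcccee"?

Answer: ACCEPT

Trace:
initial (ε-close {0}): {0,2,4}
'e' @ 1: {1,3,6}
'b' @ 2: {7,8,10,12,14}
'c' @ 3: {9,10,11,12,13,14}  [accepting]
'c' @ 4: {9,10,11,12,13,14}  [accepting]
'c' @ 5: {9,10,11,12,13,14}  [accepting]
'e' @ 6: {9,10,11,12,14,15}  [accepting]
'e' @ 7: {9,10,11,12,14,15}  [accepting]
final: {9,10,11,12,14,15}; accept 9 in set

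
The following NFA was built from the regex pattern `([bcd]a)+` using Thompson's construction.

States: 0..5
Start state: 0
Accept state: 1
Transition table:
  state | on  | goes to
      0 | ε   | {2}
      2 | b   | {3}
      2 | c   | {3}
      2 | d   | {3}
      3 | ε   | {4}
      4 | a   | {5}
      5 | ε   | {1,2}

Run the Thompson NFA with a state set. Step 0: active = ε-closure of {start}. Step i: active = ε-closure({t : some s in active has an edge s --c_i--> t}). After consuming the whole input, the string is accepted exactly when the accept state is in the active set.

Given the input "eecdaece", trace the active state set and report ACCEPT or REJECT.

start: ε-closure({0}) = {0,2}
'e' @ 1: {}  — no active states
rest 'ecdaece' ignored (set empty)
after full input: {}  (accept=1 not in)

Answer: REJECT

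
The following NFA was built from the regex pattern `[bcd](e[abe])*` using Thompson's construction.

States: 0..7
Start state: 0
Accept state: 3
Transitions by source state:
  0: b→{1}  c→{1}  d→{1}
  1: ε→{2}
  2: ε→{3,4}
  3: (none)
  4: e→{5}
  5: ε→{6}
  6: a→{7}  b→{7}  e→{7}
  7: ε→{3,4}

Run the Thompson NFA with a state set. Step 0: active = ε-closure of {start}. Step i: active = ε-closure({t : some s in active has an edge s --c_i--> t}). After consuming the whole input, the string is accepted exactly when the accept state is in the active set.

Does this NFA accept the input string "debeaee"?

S₀ = ε-closure({0}) = {0}
'd' @ 1: {1,2,3,4}  (accept∈set)
'e' @ 2: {5,6}
'b' @ 3: {3,4,7}  (accept∈set)
'e' @ 4: {5,6}
'a' @ 5: {3,4,7}  (accept∈set)
'e' @ 6: {5,6}
'e' @ 7: {3,4,7}  (accept∈set)
end set {3,4,7} — state 3 in

Answer: ACCEPT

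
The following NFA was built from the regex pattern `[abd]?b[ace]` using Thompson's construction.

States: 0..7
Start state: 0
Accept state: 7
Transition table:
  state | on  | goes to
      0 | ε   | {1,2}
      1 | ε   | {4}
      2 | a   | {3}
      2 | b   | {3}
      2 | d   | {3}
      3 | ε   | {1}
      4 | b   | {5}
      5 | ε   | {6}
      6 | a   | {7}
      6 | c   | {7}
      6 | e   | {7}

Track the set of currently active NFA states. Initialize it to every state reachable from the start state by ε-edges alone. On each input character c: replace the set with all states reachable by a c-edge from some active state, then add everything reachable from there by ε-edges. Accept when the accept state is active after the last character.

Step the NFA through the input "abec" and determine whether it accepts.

S₀ = ε-closure({0}) = {0,1,2,4}
'a' @ 1: {1,3,4}
'b' @ 2: {5,6}
'e' @ 3: {7}  [accepting]
'c' @ 4: {}  — dead — no transitions
after full input: {}  (accept=7 not in)

Answer: REJECT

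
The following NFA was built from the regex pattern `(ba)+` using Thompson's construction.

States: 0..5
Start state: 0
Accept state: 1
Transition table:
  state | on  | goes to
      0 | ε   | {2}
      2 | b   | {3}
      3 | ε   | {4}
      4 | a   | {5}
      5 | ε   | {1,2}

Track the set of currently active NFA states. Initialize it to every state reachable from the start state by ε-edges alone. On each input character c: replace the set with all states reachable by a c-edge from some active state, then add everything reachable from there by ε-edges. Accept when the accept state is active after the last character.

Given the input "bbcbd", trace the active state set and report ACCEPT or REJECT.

S₀ = ε-closure({0}) = {0,2}
'b' @ 1: {3,4}
'b' @ 2: {}  — no active states
rest 'cbd' ignored (set empty)
final: {}; accept 1 not in set

Answer: REJECT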